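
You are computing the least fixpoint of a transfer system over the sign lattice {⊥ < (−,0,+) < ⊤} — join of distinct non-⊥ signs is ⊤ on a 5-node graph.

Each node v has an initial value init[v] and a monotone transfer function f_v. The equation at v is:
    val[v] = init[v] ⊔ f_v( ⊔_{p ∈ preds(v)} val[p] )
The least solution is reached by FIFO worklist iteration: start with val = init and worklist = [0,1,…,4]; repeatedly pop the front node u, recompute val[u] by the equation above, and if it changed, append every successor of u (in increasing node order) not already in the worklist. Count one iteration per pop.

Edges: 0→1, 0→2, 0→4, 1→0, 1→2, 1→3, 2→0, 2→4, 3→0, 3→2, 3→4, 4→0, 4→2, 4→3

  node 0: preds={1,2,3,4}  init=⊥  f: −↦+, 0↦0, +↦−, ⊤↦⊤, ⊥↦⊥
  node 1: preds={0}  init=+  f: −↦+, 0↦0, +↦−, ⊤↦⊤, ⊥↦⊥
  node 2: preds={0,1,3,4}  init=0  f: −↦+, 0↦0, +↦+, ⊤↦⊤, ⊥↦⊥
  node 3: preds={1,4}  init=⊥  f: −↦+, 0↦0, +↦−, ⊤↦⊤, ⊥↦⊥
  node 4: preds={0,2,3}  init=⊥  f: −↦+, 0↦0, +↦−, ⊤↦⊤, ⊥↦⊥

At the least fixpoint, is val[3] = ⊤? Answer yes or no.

Worklist (8 pops):
  #1 pop 0: in=⊤ → ⊤ (was ⊥); enqueue []
  #2 pop 1: in=⊤ → ⊤ (was +); enqueue [0]
  #3 pop 2: in=⊤ → ⊤ (was 0); enqueue []
  #4 pop 3: in=⊤ → ⊤ (was ⊥); enqueue [2]
  #5 pop 4: in=⊤ → ⊤ (was ⊥); enqueue [3]
  #6 pop 0: in=⊤ → ⊤ (no change)
  #7 pop 2: in=⊤ → ⊤ (no change)
  #8 pop 3: in=⊤ → ⊤ (no change)

Fixpoint:
  val[0] = ⊤
  val[1] = ⊤
  val[2] = ⊤
  val[3] = ⊤
  val[4] = ⊤

yes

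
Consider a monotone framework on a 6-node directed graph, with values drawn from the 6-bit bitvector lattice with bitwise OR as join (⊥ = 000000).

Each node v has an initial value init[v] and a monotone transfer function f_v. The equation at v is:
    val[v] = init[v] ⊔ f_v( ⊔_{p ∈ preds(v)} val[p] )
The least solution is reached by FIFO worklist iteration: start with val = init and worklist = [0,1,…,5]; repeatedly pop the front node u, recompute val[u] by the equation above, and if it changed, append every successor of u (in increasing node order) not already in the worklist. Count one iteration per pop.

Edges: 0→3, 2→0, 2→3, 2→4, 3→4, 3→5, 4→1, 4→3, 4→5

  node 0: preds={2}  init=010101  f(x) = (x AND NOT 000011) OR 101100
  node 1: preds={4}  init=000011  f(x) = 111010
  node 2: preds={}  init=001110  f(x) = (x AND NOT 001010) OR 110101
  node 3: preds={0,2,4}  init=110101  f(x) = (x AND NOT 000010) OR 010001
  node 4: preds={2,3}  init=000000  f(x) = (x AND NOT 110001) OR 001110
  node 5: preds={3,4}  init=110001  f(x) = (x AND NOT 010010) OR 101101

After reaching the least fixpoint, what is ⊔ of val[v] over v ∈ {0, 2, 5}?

Iteration log — 9 steps:
  step 1. node 0  ⊔preds=001110  new=111101  old=010101  +wl: 
  step 2. node 1  ⊔preds=000000  new=111011  old=000011  +wl: 
  step 3. node 2  ⊔preds=000000  new=111111  old=001110  +wl: 0
  step 4. node 3  ⊔preds=111111  new=111101  old=110101  +wl: 
  step 5. node 4  ⊔preds=111111  new=001110  old=000000  +wl: 1,3
  step 6. node 5  ⊔preds=111111  new=111101  old=110001  +wl: 
  step 7. node 0  ⊔preds=111111  new=111101  stable
  step 8. node 1  ⊔preds=001110  new=111011  stable
  step 9. node 3  ⊔preds=111111  new=111101  stable

Least fixpoint reached:
  node 0: 111101
  node 1: 111011
  node 2: 111111
  node 3: 111101
  node 4: 001110
  node 5: 111101

111111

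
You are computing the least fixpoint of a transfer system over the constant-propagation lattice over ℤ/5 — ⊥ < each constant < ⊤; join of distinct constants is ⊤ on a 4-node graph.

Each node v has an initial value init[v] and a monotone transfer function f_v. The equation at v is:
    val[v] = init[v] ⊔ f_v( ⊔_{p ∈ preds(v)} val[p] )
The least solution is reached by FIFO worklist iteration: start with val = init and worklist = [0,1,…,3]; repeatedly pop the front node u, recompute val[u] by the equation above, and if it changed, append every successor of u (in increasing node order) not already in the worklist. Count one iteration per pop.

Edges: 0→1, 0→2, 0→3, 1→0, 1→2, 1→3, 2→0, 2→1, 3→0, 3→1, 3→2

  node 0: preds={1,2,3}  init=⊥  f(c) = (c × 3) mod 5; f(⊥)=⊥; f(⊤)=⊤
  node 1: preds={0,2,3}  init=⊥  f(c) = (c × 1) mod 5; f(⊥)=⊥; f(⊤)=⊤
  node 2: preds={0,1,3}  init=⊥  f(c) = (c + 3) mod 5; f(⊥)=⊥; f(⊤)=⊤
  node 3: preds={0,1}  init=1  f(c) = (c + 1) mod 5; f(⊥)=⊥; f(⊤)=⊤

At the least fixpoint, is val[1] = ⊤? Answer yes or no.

Worklist (8 pops):
  #1 pop 0: in=1 → 3 (was ⊥); enqueue []
  #2 pop 1: in=⊤ → ⊤ (was ⊥); enqueue [0]
  #3 pop 2: in=⊤ → ⊤ (was ⊥); enqueue [1]
  #4 pop 3: in=⊤ → ⊤ (was 1); enqueue [2]
  #5 pop 0: in=⊤ → ⊤ (was 3); enqueue [3]
  #6 pop 1: in=⊤ → ⊤ (no change)
  #7 pop 2: in=⊤ → ⊤ (no change)
  #8 pop 3: in=⊤ → ⊤ (no change)

Fixpoint:
  val[0] = ⊤
  val[1] = ⊤
  val[2] = ⊤
  val[3] = ⊤

yes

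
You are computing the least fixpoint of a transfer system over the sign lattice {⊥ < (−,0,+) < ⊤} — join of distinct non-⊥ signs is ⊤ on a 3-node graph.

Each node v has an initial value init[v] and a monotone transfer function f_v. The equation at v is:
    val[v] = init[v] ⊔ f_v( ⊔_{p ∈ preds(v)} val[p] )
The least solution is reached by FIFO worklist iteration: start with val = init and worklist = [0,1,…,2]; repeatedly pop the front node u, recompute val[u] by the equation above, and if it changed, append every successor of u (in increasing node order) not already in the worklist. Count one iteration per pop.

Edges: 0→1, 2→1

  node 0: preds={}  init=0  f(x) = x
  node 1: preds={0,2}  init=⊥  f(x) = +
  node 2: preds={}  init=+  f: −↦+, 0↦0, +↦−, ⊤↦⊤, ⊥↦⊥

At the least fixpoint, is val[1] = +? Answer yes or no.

yes

Trace (3 dequeues):
  [1] u=0 | in ⊥ | out 0 | ==
  [2] u=1 | in ⊤ | out + | prev ⊥ | push {}
  [3] u=2 | in ⊥ | out + | ==

Converged values:
  [0] 0
  [1] +
  [2] +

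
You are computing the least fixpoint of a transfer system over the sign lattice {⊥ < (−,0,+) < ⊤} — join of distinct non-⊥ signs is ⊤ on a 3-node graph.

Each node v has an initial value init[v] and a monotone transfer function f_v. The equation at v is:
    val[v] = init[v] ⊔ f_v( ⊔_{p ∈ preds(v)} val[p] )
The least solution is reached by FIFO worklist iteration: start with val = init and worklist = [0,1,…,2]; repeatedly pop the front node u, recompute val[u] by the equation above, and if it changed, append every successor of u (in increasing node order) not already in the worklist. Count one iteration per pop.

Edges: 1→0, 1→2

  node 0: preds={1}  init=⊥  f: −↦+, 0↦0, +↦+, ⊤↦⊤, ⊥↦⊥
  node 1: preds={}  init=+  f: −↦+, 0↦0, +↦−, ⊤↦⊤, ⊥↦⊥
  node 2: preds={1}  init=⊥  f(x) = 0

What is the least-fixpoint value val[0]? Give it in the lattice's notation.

+

Worklist (3 pops):
  #1 pop 0: in=+ → + (was ⊥); enqueue []
  #2 pop 1: in=⊥ → + (no change)
  #3 pop 2: in=+ → 0 (was ⊥); enqueue []

Fixpoint:
  val[0] = +
  val[1] = +
  val[2] = 0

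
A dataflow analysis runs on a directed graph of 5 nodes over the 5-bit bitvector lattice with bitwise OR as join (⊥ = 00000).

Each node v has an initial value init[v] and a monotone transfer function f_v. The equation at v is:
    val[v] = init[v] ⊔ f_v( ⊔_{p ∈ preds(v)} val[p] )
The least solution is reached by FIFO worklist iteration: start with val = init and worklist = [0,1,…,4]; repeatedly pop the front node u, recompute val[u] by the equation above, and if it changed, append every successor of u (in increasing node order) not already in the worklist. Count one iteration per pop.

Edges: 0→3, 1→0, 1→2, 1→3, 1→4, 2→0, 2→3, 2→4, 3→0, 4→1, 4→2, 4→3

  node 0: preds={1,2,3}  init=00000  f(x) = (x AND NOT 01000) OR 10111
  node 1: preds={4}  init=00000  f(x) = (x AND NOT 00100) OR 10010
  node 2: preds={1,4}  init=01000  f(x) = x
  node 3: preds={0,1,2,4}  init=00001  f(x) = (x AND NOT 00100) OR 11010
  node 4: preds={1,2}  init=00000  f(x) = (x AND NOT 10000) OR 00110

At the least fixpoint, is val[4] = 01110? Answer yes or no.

yes

Trace (11 dequeues):
  [1] u=0 | in 01001 | out 10111 | prev 00000 | push {}
  [2] u=1 | in 00000 | out 10010 | prev 00000 | push {0}
  [3] u=2 | in 10010 | out 11010 | prev 01000 | push {}
  [4] u=3 | in 11111 | out 11011 | prev 00001 | push {}
  [5] u=4 | in 11010 | out 01110 | prev 00000 | push {1,2,3}
  [6] u=0 | in 11011 | out 10111 | ==
  [7] u=1 | in 01110 | out 11010 | prev 10010 | push {0,4}
  [8] u=2 | in 11110 | out 11110 | prev 11010 | push {}
  [9] u=3 | in 11111 | out 11011 | ==
  [10] u=0 | in 11111 | out 10111 | ==
  [11] u=4 | in 11110 | out 01110 | ==

Converged values:
  [0] 10111
  [1] 11010
  [2] 11110
  [3] 11011
  [4] 01110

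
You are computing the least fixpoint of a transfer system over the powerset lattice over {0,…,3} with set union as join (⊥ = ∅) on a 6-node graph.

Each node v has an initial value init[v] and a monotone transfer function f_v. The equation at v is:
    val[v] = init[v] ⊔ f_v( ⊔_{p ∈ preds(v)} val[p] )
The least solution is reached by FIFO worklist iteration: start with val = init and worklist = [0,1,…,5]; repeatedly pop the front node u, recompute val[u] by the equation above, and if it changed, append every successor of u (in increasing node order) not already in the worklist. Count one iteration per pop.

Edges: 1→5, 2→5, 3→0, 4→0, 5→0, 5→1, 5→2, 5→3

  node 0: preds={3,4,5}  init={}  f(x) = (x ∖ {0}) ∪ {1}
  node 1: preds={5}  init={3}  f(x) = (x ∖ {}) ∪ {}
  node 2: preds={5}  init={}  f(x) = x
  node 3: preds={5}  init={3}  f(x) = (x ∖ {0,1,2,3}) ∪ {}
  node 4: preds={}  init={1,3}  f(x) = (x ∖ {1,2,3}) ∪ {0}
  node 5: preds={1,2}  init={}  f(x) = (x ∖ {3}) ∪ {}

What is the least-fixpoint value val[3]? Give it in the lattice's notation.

{3}

Iteration log — 7 steps:
  step 1. node 0  ⊔preds={1,3}  new={1,3}  old={}  +wl: 
  step 2. node 1  ⊔preds={}  new={3}  stable
  step 3. node 2  ⊔preds={}  new={}  stable
  step 4. node 3  ⊔preds={}  new={3}  stable
  step 5. node 4  ⊔preds={}  new={0,1,3}  old={1,3}  +wl: 0
  step 6. node 5  ⊔preds={3}  new={}  stable
  step 7. node 0  ⊔preds={0,1,3}  new={1,3}  stable

Least fixpoint reached:
  node 0: {1,3}
  node 1: {3}
  node 2: {}
  node 3: {3}
  node 4: {0,1,3}
  node 5: {}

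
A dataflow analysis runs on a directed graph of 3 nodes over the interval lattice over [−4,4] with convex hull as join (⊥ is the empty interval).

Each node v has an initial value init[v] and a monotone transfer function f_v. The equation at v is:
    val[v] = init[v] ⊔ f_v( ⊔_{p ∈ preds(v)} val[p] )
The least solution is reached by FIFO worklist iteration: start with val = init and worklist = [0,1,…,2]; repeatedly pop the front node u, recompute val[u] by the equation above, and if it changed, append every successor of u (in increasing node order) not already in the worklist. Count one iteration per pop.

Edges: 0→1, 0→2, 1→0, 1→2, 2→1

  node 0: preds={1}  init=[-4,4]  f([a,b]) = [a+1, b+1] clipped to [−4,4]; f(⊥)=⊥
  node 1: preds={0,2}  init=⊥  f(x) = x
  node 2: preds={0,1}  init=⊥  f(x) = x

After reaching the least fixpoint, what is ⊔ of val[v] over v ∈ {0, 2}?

[-4,4]

Trace (5 dequeues):
  [1] u=0 | in ⊥ | out [-4,4] | ==
  [2] u=1 | in [-4,4] | out [-4,4] | prev ⊥ | push {0}
  [3] u=2 | in [-4,4] | out [-4,4] | prev ⊥ | push {1}
  [4] u=0 | in [-4,4] | out [-4,4] | ==
  [5] u=1 | in [-4,4] | out [-4,4] | ==

Converged values:
  [0] [-4,4]
  [1] [-4,4]
  [2] [-4,4]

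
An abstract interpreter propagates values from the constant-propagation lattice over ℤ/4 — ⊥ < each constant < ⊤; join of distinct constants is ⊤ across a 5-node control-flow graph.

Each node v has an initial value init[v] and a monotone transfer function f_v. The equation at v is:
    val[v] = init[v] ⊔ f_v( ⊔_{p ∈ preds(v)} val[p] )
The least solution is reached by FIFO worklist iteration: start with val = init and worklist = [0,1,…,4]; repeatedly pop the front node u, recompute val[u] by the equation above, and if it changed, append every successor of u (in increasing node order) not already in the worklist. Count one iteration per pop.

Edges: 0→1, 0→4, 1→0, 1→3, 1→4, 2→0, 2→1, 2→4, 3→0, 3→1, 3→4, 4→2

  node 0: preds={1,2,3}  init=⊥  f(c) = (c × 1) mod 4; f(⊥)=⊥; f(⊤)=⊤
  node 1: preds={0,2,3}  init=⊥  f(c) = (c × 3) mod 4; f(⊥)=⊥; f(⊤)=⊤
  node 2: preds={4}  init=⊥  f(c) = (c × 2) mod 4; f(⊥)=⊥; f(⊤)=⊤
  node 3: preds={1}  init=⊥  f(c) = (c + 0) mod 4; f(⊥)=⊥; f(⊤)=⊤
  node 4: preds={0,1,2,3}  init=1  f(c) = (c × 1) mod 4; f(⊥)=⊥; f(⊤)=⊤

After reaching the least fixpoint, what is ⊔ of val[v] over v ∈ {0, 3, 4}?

Trace (18 dequeues):
  [1] u=0 | in ⊥ | out ⊥ | ==
  [2] u=1 | in ⊥ | out ⊥ | ==
  [3] u=2 | in 1 | out 2 | prev ⊥ | push {0,1}
  [4] u=3 | in ⊥ | out ⊥ | ==
  [5] u=4 | in 2 | out ⊤ | prev 1 | push {2}
  [6] u=0 | in 2 | out 2 | prev ⊥ | push {4}
  [7] u=1 | in 2 | out 2 | prev ⊥ | push {0,3}
  [8] u=2 | in ⊤ | out ⊤ | prev 2 | push {1}
  [9] u=4 | in ⊤ | out ⊤ | ==
  [10] u=0 | in ⊤ | out ⊤ | prev 2 | push {4}
  [11] u=3 | in 2 | out 2 | prev ⊥ | push {0}
  [12] u=1 | in ⊤ | out ⊤ | prev 2 | push {3}
  [13] u=4 | in ⊤ | out ⊤ | ==
  [14] u=0 | in ⊤ | out ⊤ | ==
  [15] u=3 | in ⊤ | out ⊤ | prev 2 | push {0,1,4}
  [16] u=0 | in ⊤ | out ⊤ | ==
  [17] u=1 | in ⊤ | out ⊤ | ==
  [18] u=4 | in ⊤ | out ⊤ | ==

Converged values:
  [0] ⊤
  [1] ⊤
  [2] ⊤
  [3] ⊤
  [4] ⊤

⊤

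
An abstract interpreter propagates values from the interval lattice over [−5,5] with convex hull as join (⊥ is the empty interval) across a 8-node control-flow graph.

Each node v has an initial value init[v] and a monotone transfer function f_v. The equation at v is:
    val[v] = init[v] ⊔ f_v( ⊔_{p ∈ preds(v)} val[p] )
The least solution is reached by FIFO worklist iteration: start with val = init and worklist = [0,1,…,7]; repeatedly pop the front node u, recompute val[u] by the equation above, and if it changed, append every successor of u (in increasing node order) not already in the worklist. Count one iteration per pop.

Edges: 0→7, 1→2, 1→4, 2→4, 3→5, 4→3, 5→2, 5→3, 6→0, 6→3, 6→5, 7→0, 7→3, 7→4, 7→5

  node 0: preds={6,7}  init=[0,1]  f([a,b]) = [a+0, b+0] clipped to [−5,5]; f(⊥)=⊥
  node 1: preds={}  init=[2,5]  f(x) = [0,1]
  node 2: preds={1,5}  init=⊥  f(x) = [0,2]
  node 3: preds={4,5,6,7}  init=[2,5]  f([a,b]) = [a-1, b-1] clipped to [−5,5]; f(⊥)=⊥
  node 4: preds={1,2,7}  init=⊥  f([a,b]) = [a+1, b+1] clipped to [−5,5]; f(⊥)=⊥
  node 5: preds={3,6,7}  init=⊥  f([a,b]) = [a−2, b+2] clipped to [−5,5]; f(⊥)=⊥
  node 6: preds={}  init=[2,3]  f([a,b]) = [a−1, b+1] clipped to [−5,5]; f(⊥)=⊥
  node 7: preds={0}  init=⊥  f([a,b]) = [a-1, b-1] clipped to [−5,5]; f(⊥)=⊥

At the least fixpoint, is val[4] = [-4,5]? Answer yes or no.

yes

Worklist (37 pops):
  #1 pop 0: in=[2,3] → [0,3] (was [0,1]); enqueue []
  #2 pop 1: in=⊥ → [0,5] (was [2,5]); enqueue []
  #3 pop 2: in=[0,5] → [0,2] (was ⊥); enqueue []
  #4 pop 3: in=[2,3] → [1,5] (was [2,5]); enqueue []
  #5 pop 4: in=[0,5] → [1,5] (was ⊥); enqueue [3]
  #6 pop 5: in=[1,5] → [-1,5] (was ⊥); enqueue [2]
  #7 pop 6: in=⊥ → [2,3] (no change)
  #8 pop 7: in=[0,3] → [-1,2] (was ⊥); enqueue [0,4,5]
  #9 pop 3: in=[-1,5] → [-2,5] (was [1,5]); enqueue []
  #10 pop 2: in=[-1,5] → [0,2] (no change)
  #11 pop 0: in=[-1,3] → [-1,3] (was [0,3]); enqueue [7]
  #12 pop 4: in=[-1,5] → [0,5] (was [1,5]); enqueue [3]
  #13 pop 5: in=[-2,5] → [-4,5] (was [-1,5]); enqueue [2]
  #14 pop 7: in=[-1,3] → [-2,2] (was [-1,2]); enqueue [0,4,5]
  #15 pop 3: in=[-4,5] → [-5,5] (was [-2,5]); enqueue []
  #16 pop 2: in=[-4,5] → [0,2] (no change)
  #17 pop 0: in=[-2,3] → [-2,3] (was [-1,3]); enqueue [7]
  #18 pop 4: in=[-2,5] → [-1,5] (was [0,5]); enqueue [3]
  #19 pop 5: in=[-5,5] → [-5,5] (was [-4,5]); enqueue [2]
  #20 pop 7: in=[-2,3] → [-3,2] (was [-2,2]); enqueue [0,4,5]
  #21 pop 3: in=[-5,5] → [-5,5] (no change)
  #22 pop 2: in=[-5,5] → [0,2] (no change)
  #23 pop 0: in=[-3,3] → [-3,3] (was [-2,3]); enqueue [7]
  #24 pop 4: in=[-3,5] → [-2,5] (was [-1,5]); enqueue [3]
  #25 pop 5: in=[-5,5] → [-5,5] (no change)
  #26 pop 7: in=[-3,3] → [-4,2] (was [-3,2]); enqueue [0,4,5]
  #27 pop 3: in=[-5,5] → [-5,5] (no change)
  #28 pop 0: in=[-4,3] → [-4,3] (was [-3,3]); enqueue [7]
  #29 pop 4: in=[-4,5] → [-3,5] (was [-2,5]); enqueue [3]
  #30 pop 5: in=[-5,5] → [-5,5] (no change)
  #31 pop 7: in=[-4,3] → [-5,2] (was [-4,2]); enqueue [0,4,5]
  #32 pop 3: in=[-5,5] → [-5,5] (no change)
  #33 pop 0: in=[-5,3] → [-5,3] (was [-4,3]); enqueue [7]
  #34 pop 4: in=[-5,5] → [-4,5] (was [-3,5]); enqueue [3]
  #35 pop 5: in=[-5,5] → [-5,5] (no change)
  #36 pop 7: in=[-5,3] → [-5,2] (no change)
  #37 pop 3: in=[-5,5] → [-5,5] (no change)

Fixpoint:
  val[0] = [-5,3]
  val[1] = [0,5]
  val[2] = [0,2]
  val[3] = [-5,5]
  val[4] = [-4,5]
  val[5] = [-5,5]
  val[6] = [2,3]
  val[7] = [-5,2]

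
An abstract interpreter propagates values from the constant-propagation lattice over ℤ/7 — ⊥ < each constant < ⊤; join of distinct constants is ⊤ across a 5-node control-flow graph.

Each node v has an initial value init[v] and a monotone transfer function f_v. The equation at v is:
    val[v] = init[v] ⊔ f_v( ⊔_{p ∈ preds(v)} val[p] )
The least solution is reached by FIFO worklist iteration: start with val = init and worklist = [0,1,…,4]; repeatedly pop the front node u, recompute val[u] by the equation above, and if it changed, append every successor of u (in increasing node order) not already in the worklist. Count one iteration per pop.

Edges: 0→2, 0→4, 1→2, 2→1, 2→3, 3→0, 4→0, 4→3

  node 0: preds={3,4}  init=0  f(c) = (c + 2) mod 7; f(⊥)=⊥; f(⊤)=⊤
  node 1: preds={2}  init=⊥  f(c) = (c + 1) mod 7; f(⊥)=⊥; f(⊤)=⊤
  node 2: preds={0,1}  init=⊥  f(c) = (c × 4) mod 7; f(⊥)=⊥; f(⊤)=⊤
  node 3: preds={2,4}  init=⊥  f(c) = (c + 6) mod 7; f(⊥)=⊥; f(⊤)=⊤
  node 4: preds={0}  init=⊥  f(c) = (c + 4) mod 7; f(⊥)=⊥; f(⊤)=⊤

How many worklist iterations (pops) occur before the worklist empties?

Iteration log — 14 steps:
  step 1. node 0  ⊔preds=⊥  new=0  stable
  step 2. node 1  ⊔preds=⊥  new=⊥  stable
  step 3. node 2  ⊔preds=0  new=0  old=⊥  +wl: 1
  step 4. node 3  ⊔preds=0  new=6  old=⊥  +wl: 0
  step 5. node 4  ⊔preds=0  new=4  old=⊥  +wl: 3
  step 6. node 1  ⊔preds=0  new=1  old=⊥  +wl: 2
  step 7. node 0  ⊔preds=⊤  new=⊤  old=0  +wl: 4
  step 8. node 3  ⊔preds=⊤  new=⊤  old=6  +wl: 0
  step 9. node 2  ⊔preds=⊤  new=⊤  old=0  +wl: 1,3
  step 10. node 4  ⊔preds=⊤  new=⊤  old=4  +wl: 
  step 11. node 0  ⊔preds=⊤  new=⊤  stable
  step 12. node 1  ⊔preds=⊤  new=⊤  old=1  +wl: 2
  step 13. node 3  ⊔preds=⊤  new=⊤  stable
  step 14. node 2  ⊔preds=⊤  new=⊤  stable

Least fixpoint reached:
  node 0: ⊤
  node 1: ⊤
  node 2: ⊤
  node 3: ⊤
  node 4: ⊤

14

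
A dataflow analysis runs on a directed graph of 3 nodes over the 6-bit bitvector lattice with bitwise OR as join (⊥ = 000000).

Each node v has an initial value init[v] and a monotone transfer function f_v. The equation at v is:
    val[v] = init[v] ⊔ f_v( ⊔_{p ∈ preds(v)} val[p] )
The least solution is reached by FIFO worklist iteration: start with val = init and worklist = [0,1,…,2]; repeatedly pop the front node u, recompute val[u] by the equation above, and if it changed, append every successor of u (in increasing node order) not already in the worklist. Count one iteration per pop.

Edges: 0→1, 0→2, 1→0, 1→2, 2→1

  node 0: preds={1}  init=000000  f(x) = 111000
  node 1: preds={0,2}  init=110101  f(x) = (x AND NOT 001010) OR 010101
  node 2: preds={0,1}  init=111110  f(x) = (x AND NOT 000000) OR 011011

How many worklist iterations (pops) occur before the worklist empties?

4

Iteration log — 4 steps:
  step 1. node 0  ⊔preds=110101  new=111000  old=000000  +wl: 
  step 2. node 1  ⊔preds=111110  new=110101  stable
  step 3. node 2  ⊔preds=111101  new=111111  old=111110  +wl: 1
  step 4. node 1  ⊔preds=111111  new=110101  stable

Least fixpoint reached:
  node 0: 111000
  node 1: 110101
  node 2: 111111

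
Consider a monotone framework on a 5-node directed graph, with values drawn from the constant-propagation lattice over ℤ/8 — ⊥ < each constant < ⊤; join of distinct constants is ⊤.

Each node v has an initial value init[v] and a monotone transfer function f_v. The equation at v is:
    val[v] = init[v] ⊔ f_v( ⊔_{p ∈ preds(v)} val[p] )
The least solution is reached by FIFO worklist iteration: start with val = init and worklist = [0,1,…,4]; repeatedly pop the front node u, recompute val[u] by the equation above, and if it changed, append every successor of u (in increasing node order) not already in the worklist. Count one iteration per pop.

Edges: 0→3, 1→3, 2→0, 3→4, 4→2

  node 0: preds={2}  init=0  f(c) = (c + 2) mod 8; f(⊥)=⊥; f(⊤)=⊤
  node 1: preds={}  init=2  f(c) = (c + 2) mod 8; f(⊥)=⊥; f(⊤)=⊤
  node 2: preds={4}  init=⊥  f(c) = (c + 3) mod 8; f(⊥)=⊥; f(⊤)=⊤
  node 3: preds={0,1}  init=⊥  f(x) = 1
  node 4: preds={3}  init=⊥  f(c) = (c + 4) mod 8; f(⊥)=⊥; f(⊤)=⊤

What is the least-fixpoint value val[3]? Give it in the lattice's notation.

1

Trace (8 dequeues):
  [1] u=0 | in ⊥ | out 0 | ==
  [2] u=1 | in ⊥ | out 2 | ==
  [3] u=2 | in ⊥ | out ⊥ | ==
  [4] u=3 | in ⊤ | out 1 | prev ⊥ | push {}
  [5] u=4 | in 1 | out 5 | prev ⊥ | push {2}
  [6] u=2 | in 5 | out 0 | prev ⊥ | push {0}
  [7] u=0 | in 0 | out ⊤ | prev 0 | push {3}
  [8] u=3 | in ⊤ | out 1 | ==

Converged values:
  [0] ⊤
  [1] 2
  [2] 0
  [3] 1
  [4] 5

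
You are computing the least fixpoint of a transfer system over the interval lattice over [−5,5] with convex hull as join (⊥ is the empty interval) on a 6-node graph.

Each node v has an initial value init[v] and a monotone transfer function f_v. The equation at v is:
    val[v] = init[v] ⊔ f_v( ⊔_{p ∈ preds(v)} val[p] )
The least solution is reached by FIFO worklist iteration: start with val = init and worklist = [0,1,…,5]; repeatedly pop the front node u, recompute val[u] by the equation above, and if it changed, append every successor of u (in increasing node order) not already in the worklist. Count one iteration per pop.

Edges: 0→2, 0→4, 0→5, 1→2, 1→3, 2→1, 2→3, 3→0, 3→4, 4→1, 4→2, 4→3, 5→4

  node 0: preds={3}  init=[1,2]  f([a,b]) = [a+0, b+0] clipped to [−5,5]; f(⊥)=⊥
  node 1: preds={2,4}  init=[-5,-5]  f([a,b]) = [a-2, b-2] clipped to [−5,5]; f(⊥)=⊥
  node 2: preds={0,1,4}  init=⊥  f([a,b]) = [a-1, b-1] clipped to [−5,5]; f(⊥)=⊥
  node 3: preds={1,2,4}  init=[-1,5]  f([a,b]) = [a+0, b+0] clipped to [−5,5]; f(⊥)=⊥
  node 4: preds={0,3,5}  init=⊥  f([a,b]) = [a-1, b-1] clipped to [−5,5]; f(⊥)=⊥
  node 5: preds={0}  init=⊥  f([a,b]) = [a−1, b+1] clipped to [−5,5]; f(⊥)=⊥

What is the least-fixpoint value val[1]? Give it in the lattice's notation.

[-5,2]

Worklist (13 pops):
  #1 pop 0: in=[-1,5] → [-1,5] (was [1,2]); enqueue []
  #2 pop 1: in=⊥ → [-5,-5] (no change)
  #3 pop 2: in=[-5,5] → [-5,4] (was ⊥); enqueue [1]
  #4 pop 3: in=[-5,4] → [-5,5] (was [-1,5]); enqueue [0]
  #5 pop 4: in=[-5,5] → [-5,4] (was ⊥); enqueue [2,3]
  #6 pop 5: in=[-1,5] → [-2,5] (was ⊥); enqueue [4]
  #7 pop 1: in=[-5,4] → [-5,2] (was [-5,-5]); enqueue []
  #8 pop 0: in=[-5,5] → [-5,5] (was [-1,5]); enqueue [5]
  #9 pop 2: in=[-5,5] → [-5,4] (no change)
  #10 pop 3: in=[-5,4] → [-5,5] (no change)
  #11 pop 4: in=[-5,5] → [-5,4] (no change)
  #12 pop 5: in=[-5,5] → [-5,5] (was [-2,5]); enqueue [4]
  #13 pop 4: in=[-5,5] → [-5,4] (no change)

Fixpoint:
  val[0] = [-5,5]
  val[1] = [-5,2]
  val[2] = [-5,4]
  val[3] = [-5,5]
  val[4] = [-5,4]
  val[5] = [-5,5]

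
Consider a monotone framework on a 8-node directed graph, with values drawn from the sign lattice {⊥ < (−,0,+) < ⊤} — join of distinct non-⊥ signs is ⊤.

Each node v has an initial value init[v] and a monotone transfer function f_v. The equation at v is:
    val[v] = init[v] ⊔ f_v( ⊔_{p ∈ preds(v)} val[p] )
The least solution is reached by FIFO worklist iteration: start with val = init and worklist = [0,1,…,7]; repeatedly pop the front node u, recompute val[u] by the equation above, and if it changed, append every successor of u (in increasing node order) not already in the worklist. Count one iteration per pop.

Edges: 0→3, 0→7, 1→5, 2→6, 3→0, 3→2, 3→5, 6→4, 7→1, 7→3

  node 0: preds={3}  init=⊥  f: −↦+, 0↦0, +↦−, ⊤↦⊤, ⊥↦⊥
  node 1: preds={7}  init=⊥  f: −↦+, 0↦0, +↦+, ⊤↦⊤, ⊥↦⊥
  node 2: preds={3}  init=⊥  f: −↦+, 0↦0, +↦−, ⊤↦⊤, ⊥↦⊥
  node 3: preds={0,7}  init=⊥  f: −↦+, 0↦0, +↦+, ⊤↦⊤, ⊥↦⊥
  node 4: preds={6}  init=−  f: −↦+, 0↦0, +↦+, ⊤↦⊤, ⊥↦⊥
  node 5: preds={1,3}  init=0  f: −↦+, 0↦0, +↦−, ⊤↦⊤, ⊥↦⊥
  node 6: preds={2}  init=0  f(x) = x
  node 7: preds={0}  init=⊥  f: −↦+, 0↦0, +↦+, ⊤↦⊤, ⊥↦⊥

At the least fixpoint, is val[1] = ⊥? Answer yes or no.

yes

Iteration log — 8 steps:
  step 1. node 0  ⊔preds=⊥  new=⊥  stable
  step 2. node 1  ⊔preds=⊥  new=⊥  stable
  step 3. node 2  ⊔preds=⊥  new=⊥  stable
  step 4. node 3  ⊔preds=⊥  new=⊥  stable
  step 5. node 4  ⊔preds=0  new=⊤  old=−  +wl: 
  step 6. node 5  ⊔preds=⊥  new=0  stable
  step 7. node 6  ⊔preds=⊥  new=0  stable
  step 8. node 7  ⊔preds=⊥  new=⊥  stable

Least fixpoint reached:
  node 0: ⊥
  node 1: ⊥
  node 2: ⊥
  node 3: ⊥
  node 4: ⊤
  node 5: 0
  node 6: 0
  node 7: ⊥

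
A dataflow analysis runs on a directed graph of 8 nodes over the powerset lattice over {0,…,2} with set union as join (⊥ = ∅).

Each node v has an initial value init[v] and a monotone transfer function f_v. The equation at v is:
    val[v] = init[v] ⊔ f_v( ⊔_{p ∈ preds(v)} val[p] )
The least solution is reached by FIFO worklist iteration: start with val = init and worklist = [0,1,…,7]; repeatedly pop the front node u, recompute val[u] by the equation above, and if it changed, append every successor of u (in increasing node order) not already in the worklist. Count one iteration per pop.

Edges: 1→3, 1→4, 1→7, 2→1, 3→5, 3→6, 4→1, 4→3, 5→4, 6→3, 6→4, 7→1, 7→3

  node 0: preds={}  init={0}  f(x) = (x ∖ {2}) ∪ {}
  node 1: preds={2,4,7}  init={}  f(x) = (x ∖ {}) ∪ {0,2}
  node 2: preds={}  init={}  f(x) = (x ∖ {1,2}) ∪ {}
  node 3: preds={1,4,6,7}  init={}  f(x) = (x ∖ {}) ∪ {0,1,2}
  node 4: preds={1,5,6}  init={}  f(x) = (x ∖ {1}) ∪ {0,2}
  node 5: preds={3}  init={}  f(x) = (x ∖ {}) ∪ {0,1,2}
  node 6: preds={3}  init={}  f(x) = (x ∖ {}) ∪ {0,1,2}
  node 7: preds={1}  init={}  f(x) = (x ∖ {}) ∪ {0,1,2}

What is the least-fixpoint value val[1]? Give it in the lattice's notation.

Worklist (12 pops):
  #1 pop 0: in={} → {0} (no change)
  #2 pop 1: in={} → {0,2} (was {}); enqueue []
  #3 pop 2: in={} → {} (no change)
  #4 pop 3: in={0,2} → {0,1,2} (was {}); enqueue []
  #5 pop 4: in={0,2} → {0,2} (was {}); enqueue [1,3]
  #6 pop 5: in={0,1,2} → {0,1,2} (was {}); enqueue [4]
  #7 pop 6: in={0,1,2} → {0,1,2} (was {}); enqueue []
  #8 pop 7: in={0,2} → {0,1,2} (was {}); enqueue []
  #9 pop 1: in={0,1,2} → {0,1,2} (was {0,2}); enqueue [7]
  #10 pop 3: in={0,1,2} → {0,1,2} (no change)
  #11 pop 4: in={0,1,2} → {0,2} (no change)
  #12 pop 7: in={0,1,2} → {0,1,2} (no change)

Fixpoint:
  val[0] = {0}
  val[1] = {0,1,2}
  val[2] = {}
  val[3] = {0,1,2}
  val[4] = {0,2}
  val[5] = {0,1,2}
  val[6] = {0,1,2}
  val[7] = {0,1,2}

{0,1,2}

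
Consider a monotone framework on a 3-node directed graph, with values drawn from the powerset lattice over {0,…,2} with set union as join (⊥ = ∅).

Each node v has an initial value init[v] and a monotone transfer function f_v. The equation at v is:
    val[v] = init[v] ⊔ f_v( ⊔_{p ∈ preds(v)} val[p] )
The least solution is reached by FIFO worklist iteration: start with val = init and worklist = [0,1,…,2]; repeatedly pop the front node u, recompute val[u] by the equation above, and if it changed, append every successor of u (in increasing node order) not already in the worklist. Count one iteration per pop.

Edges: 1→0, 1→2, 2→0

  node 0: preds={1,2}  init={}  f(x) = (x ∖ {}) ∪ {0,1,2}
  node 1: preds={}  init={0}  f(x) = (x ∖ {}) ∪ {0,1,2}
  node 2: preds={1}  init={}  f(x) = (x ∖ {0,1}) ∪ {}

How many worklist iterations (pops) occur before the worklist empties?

4

Iteration log — 4 steps:
  step 1. node 0  ⊔preds={0}  new={0,1,2}  old={}  +wl: 
  step 2. node 1  ⊔preds={}  new={0,1,2}  old={0}  +wl: 0
  step 3. node 2  ⊔preds={0,1,2}  new={2}  old={}  +wl: 
  step 4. node 0  ⊔preds={0,1,2}  new={0,1,2}  stable

Least fixpoint reached:
  node 0: {0,1,2}
  node 1: {0,1,2}
  node 2: {2}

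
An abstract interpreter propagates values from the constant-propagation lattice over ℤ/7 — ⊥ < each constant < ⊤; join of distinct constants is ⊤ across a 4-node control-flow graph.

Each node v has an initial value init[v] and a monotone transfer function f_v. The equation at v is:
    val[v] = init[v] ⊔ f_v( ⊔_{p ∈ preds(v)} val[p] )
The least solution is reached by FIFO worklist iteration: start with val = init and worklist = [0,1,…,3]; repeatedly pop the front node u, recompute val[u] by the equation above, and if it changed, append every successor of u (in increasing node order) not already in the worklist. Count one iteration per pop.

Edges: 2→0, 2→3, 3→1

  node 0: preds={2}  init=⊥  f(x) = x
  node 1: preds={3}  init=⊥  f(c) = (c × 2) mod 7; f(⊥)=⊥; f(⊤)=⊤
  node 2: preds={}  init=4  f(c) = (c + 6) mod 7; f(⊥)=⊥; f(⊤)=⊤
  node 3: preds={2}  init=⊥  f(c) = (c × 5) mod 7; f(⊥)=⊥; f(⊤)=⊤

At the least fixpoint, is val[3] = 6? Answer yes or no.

Worklist (5 pops):
  #1 pop 0: in=4 → 4 (was ⊥); enqueue []
  #2 pop 1: in=⊥ → ⊥ (no change)
  #3 pop 2: in=⊥ → 4 (no change)
  #4 pop 3: in=4 → 6 (was ⊥); enqueue [1]
  #5 pop 1: in=6 → 5 (was ⊥); enqueue []

Fixpoint:
  val[0] = 4
  val[1] = 5
  val[2] = 4
  val[3] = 6

yes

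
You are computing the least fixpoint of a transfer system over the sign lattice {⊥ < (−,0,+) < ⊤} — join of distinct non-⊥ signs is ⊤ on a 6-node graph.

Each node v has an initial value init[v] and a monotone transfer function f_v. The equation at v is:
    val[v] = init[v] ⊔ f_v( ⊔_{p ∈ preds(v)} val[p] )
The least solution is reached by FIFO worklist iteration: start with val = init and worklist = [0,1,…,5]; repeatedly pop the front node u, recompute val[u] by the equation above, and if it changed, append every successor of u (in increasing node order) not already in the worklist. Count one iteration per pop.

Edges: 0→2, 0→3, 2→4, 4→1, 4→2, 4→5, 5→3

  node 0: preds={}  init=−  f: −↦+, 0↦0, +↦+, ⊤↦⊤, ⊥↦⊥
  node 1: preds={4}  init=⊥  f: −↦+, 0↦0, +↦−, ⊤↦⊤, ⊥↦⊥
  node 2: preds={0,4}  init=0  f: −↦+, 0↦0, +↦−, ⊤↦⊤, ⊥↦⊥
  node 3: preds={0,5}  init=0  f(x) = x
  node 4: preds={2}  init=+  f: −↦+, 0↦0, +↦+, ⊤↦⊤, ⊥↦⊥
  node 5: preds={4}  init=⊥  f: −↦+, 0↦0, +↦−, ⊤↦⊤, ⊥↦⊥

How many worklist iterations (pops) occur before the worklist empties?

9

Iteration log — 9 steps:
  step 1. node 0  ⊔preds=⊥  new=−  stable
  step 2. node 1  ⊔preds=+  new=−  old=⊥  +wl: 
  step 3. node 2  ⊔preds=⊤  new=⊤  old=0  +wl: 
  step 4. node 3  ⊔preds=−  new=⊤  old=0  +wl: 
  step 5. node 4  ⊔preds=⊤  new=⊤  old=+  +wl: 1,2
  step 6. node 5  ⊔preds=⊤  new=⊤  old=⊥  +wl: 3
  step 7. node 1  ⊔preds=⊤  new=⊤  old=−  +wl: 
  step 8. node 2  ⊔preds=⊤  new=⊤  stable
  step 9. node 3  ⊔preds=⊤  new=⊤  stable

Least fixpoint reached:
  node 0: −
  node 1: ⊤
  node 2: ⊤
  node 3: ⊤
  node 4: ⊤
  node 5: ⊤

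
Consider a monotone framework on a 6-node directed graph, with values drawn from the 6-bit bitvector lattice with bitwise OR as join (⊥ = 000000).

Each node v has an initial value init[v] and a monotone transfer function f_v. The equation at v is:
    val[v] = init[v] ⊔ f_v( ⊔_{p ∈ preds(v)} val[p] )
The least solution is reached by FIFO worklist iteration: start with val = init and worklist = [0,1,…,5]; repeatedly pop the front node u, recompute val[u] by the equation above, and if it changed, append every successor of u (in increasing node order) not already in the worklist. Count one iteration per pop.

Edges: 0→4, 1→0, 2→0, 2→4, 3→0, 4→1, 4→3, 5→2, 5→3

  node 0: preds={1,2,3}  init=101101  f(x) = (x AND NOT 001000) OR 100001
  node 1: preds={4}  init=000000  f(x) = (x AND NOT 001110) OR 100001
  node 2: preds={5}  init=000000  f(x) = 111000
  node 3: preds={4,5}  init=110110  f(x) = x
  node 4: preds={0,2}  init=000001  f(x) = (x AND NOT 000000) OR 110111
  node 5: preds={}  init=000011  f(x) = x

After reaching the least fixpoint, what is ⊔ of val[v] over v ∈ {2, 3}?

Worklist (10 pops):
  #1 pop 0: in=110110 → 111111 (was 101101); enqueue []
  #2 pop 1: in=000001 → 100001 (was 000000); enqueue [0]
  #3 pop 2: in=000011 → 111000 (was 000000); enqueue []
  #4 pop 3: in=000011 → 110111 (was 110110); enqueue []
  #5 pop 4: in=111111 → 111111 (was 000001); enqueue [1,3]
  #6 pop 5: in=000000 → 000011 (no change)
  #7 pop 0: in=111111 → 111111 (no change)
  #8 pop 1: in=111111 → 110001 (was 100001); enqueue [0]
  #9 pop 3: in=111111 → 111111 (was 110111); enqueue []
  #10 pop 0: in=111111 → 111111 (no change)

Fixpoint:
  val[0] = 111111
  val[1] = 110001
  val[2] = 111000
  val[3] = 111111
  val[4] = 111111
  val[5] = 000011

111111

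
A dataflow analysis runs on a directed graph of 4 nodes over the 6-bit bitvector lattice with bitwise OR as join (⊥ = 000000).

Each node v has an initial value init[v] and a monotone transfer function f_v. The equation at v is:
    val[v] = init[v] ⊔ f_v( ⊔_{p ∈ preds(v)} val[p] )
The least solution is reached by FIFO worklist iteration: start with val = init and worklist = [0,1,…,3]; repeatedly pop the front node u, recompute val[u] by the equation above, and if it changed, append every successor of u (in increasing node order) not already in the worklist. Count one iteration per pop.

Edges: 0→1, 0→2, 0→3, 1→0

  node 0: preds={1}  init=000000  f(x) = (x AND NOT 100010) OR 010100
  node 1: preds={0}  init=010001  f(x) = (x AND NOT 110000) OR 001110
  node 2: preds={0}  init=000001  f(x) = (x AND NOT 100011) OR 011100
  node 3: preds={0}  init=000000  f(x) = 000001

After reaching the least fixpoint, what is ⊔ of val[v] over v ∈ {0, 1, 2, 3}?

Worklist (8 pops):
  #1 pop 0: in=010001 → 010101 (was 000000); enqueue []
  #2 pop 1: in=010101 → 011111 (was 010001); enqueue [0]
  #3 pop 2: in=010101 → 011101 (was 000001); enqueue []
  #4 pop 3: in=010101 → 000001 (was 000000); enqueue []
  #5 pop 0: in=011111 → 011101 (was 010101); enqueue [1,2,3]
  #6 pop 1: in=011101 → 011111 (no change)
  #7 pop 2: in=011101 → 011101 (no change)
  #8 pop 3: in=011101 → 000001 (no change)

Fixpoint:
  val[0] = 011101
  val[1] = 011111
  val[2] = 011101
  val[3] = 000001

011111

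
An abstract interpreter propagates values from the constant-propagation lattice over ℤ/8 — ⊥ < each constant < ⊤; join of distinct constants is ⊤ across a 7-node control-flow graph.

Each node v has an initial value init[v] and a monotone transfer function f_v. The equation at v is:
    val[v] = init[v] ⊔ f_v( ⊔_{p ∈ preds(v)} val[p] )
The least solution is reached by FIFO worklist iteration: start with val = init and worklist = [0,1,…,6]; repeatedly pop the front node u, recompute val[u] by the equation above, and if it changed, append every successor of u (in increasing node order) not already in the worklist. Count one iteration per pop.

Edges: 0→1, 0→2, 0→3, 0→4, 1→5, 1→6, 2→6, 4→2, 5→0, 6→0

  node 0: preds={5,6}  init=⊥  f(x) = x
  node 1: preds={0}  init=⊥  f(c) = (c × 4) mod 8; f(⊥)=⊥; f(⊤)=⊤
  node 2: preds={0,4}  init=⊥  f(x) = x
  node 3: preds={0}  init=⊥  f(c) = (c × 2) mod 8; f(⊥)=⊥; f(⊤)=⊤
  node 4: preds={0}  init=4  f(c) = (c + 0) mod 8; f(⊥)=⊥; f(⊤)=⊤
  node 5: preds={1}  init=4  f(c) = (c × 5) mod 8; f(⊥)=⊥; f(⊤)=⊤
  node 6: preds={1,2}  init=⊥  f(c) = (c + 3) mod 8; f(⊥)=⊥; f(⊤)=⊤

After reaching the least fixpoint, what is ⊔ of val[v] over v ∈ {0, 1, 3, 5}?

Iteration log — 15 steps:
  step 1. node 0  ⊔preds=4  new=4  old=⊥  +wl: 
  step 2. node 1  ⊔preds=4  new=0  old=⊥  +wl: 
  step 3. node 2  ⊔preds=4  new=4  old=⊥  +wl: 
  step 4. node 3  ⊔preds=4  new=0  old=⊥  +wl: 
  step 5. node 4  ⊔preds=4  new=4  stable
  step 6. node 5  ⊔preds=0  new=⊤  old=4  +wl: 0
  step 7. node 6  ⊔preds=⊤  new=⊤  old=⊥  +wl: 
  step 8. node 0  ⊔preds=⊤  new=⊤  old=4  +wl: 1,2,3,4
  step 9. node 1  ⊔preds=⊤  new=⊤  old=0  +wl: 5,6
  step 10. node 2  ⊔preds=⊤  new=⊤  old=4  +wl: 
  step 11. node 3  ⊔preds=⊤  new=⊤  old=0  +wl: 
  step 12. node 4  ⊔preds=⊤  new=⊤  old=4  +wl: 2
  step 13. node 5  ⊔preds=⊤  new=⊤  stable
  step 14. node 6  ⊔preds=⊤  new=⊤  stable
  step 15. node 2  ⊔preds=⊤  new=⊤  stable

Least fixpoint reached:
  node 0: ⊤
  node 1: ⊤
  node 2: ⊤
  node 3: ⊤
  node 4: ⊤
  node 5: ⊤
  node 6: ⊤

⊤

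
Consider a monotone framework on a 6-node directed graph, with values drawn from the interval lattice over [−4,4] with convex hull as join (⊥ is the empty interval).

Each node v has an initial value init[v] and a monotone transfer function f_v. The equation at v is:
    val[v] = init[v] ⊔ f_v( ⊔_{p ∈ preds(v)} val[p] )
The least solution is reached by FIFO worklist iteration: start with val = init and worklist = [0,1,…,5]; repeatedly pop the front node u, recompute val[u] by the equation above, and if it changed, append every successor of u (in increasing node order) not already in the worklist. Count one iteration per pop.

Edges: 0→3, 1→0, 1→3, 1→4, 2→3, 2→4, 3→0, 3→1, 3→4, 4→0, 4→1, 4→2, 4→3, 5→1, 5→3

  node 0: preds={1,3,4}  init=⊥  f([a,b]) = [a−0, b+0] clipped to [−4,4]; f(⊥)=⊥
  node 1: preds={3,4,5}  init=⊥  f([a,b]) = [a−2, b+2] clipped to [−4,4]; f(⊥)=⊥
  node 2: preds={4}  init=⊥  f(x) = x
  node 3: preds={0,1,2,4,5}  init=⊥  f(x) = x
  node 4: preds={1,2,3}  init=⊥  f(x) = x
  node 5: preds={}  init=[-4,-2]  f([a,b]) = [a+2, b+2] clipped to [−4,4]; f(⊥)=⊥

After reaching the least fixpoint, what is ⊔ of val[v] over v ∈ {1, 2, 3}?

[-4,4]

Iteration log — 23 steps:
  step 1. node 0  ⊔preds=⊥  new=⊥  stable
  step 2. node 1  ⊔preds=[-4,-2]  new=[-4,0]  old=⊥  +wl: 0
  step 3. node 2  ⊔preds=⊥  new=⊥  stable
  step 4. node 3  ⊔preds=[-4,0]  new=[-4,0]  old=⊥  +wl: 1
  step 5. node 4  ⊔preds=[-4,0]  new=[-4,0]  old=⊥  +wl: 2,3
  step 6. node 5  ⊔preds=⊥  new=[-4,-2]  stable
  step 7. node 0  ⊔preds=[-4,0]  new=[-4,0]  old=⊥  +wl: 
  step 8. node 1  ⊔preds=[-4,0]  new=[-4,2]  old=[-4,0]  +wl: 0,4
  step 9. node 2  ⊔preds=[-4,0]  new=[-4,0]  old=⊥  +wl: 
  step 10. node 3  ⊔preds=[-4,2]  new=[-4,2]  old=[-4,0]  +wl: 1
  step 11. node 0  ⊔preds=[-4,2]  new=[-4,2]  old=[-4,0]  +wl: 3
  step 12. node 4  ⊔preds=[-4,2]  new=[-4,2]  old=[-4,0]  +wl: 0,2
  step 13. node 1  ⊔preds=[-4,2]  new=[-4,4]  old=[-4,2]  +wl: 4
  step 14. node 3  ⊔preds=[-4,4]  new=[-4,4]  old=[-4,2]  +wl: 1
  step 15. node 0  ⊔preds=[-4,4]  new=[-4,4]  old=[-4,2]  +wl: 3
  step 16. node 2  ⊔preds=[-4,2]  new=[-4,2]  old=[-4,0]  +wl: 
  step 17. node 4  ⊔preds=[-4,4]  new=[-4,4]  old=[-4,2]  +wl: 0,2
  step 18. node 1  ⊔preds=[-4,4]  new=[-4,4]  stable
  step 19. node 3  ⊔preds=[-4,4]  new=[-4,4]  stable
  step 20. node 0  ⊔preds=[-4,4]  new=[-4,4]  stable
  step 21. node 2  ⊔preds=[-4,4]  new=[-4,4]  old=[-4,2]  +wl: 3,4
  step 22. node 3  ⊔preds=[-4,4]  new=[-4,4]  stable
  step 23. node 4  ⊔preds=[-4,4]  new=[-4,4]  stable

Least fixpoint reached:
  node 0: [-4,4]
  node 1: [-4,4]
  node 2: [-4,4]
  node 3: [-4,4]
  node 4: [-4,4]
  node 5: [-4,-2]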